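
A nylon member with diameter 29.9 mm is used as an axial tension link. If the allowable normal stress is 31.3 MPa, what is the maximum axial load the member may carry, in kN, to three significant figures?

A = 702.2 mm².
P_max = σ_allow · A = 31.3 · 702.2 = 21980 N = 21.98 kN.

22.0 kN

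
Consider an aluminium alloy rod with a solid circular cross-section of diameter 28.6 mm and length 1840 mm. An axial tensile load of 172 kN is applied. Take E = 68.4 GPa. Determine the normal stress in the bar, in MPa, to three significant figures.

268 MPa

A = 642.4 mm².
σ = N/A = 172000/642.4 = 267.7 MPa.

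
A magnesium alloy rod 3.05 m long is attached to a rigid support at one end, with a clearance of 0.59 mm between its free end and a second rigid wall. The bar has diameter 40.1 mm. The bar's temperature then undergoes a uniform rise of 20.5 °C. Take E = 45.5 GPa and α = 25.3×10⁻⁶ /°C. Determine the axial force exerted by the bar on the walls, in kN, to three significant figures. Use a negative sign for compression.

Free thermal expansion αLΔT = 25.3e-6 · 3050 · 20.5 = 1.582 mm.
The walls engage after the gap closes; constrained expansion = 1.582 − 0.59 = 0.9919 mm.
The walls impose strain ε = −(0.9919)/3050 = -3.2521e-04; σ = Eε = 45500 · -3.2521e-04 = -14.8 MPa.
Wall reaction R = σ·A = -14.8·1263 = -18690 N = -18.69 kN.

-18.7 kN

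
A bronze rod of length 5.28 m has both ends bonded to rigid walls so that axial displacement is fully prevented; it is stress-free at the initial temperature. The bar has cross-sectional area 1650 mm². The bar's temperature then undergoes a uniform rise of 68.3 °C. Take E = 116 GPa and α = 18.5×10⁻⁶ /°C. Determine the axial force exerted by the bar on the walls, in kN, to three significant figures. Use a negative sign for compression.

-242 kN

Free thermal expansion αLΔT = 18.5e-6 · 5280 · 68.3 = 6.672 mm.
The walls impose strain ε = −(6.672)/5280 = -1.2635e-03; σ = Eε = 116000 · -1.2635e-03 = -146.6 MPa.
Wall reaction R = σ·A = -146.6·1650 = -241800 N = -241.8 kN.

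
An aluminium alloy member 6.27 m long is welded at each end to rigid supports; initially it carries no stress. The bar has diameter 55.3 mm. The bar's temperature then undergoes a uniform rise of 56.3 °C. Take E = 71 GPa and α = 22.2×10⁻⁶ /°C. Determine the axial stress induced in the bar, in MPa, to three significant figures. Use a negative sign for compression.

-88.7 MPa

Free thermal expansion αLΔT = 22.2e-6 · 6270 · 56.3 = 7.837 mm.
The walls impose strain ε = −(7.837)/6270 = -1.2499e-03; σ = Eε = 71000 · -1.2499e-03 = -88.74 MPa.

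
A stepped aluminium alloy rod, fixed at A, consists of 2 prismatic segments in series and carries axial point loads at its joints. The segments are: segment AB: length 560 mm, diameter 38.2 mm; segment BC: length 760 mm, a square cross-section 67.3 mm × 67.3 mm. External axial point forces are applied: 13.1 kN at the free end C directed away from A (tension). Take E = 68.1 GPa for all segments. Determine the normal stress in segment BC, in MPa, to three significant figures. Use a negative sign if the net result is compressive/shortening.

Internal axial forces (sectioning from the free end, tension +): N_BC = 13.1 kN, N_AB = 13.1 kN.
A_BC = 4529 mm².
σ_BC = N_BC/A_BC = 13100/4529 = 2.892 MPa.

2.89 MPa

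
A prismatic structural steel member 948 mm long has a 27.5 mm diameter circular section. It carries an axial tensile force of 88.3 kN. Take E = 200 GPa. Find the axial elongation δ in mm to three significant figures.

0.705 mm

A = 594 mm².
δ_mech = NL/(AE) = 88300·948/(594·200000) = 0.7047 mm.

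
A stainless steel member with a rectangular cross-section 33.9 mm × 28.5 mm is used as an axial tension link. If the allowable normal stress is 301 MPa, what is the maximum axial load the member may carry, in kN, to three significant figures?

A = 966.1 mm².
P_max = σ_allow · A = 301 · 966.1 = 290800 N = 290.8 kN.

291 kN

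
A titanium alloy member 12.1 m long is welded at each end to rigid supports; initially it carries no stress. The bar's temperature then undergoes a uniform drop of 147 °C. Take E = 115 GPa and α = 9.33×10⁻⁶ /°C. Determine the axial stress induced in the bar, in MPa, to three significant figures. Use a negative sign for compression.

Free thermal expansion αLΔT = 9.33e-6 · 12100 · -147 = -16.6 mm.
The walls impose strain ε = −(-16.6)/12100 = 1.3715e-03; σ = Eε = 115000 · 1.3715e-03 = 157.7 MPa.

158 MPa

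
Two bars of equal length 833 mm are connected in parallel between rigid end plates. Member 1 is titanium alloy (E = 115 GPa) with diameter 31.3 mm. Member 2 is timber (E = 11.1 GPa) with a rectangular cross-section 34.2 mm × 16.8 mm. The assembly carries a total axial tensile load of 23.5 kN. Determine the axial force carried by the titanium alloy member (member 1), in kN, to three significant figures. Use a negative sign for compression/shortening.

A_1 = 769.4 mm².
A_2 = 574.6 mm².
Equal strain + equilibrium ⇒ each member carries load in proportion to AE: A₁E₁ = 88490000 N, A₂E₂ = 6378000 N, ΣAE = 94860000 N.
F₁ = P·A₁E₁/ΣAE = 23500·88490000/94860000 = 21920 N.

21.9 kN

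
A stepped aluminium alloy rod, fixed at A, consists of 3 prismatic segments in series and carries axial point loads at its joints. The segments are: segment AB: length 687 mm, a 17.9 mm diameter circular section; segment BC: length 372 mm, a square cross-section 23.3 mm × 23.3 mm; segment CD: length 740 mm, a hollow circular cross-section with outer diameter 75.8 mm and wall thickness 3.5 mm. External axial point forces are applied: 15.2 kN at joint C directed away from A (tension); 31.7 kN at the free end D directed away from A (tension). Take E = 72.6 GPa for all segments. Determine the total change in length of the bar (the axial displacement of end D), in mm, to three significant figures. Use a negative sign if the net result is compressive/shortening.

Internal axial forces (sectioning from the free end, tension +): N_CD = 31.7 kN, N_BC = 46.9 kN, N_AB = 46.9 kN.
A_AB = 251.6 mm².
A_BC = 542.9 mm².
A_CD = 795 mm².
δ_AB = 46900·687/(251.6·72600) = 1.764 mm
δ_BC = 46900·372/(542.9·72600) = 0.4427 mm
δ_CD = 31700·740/(795·72600) = 0.4064 mm
δ = Σδ_i = 2.613 mm.

2.61 mm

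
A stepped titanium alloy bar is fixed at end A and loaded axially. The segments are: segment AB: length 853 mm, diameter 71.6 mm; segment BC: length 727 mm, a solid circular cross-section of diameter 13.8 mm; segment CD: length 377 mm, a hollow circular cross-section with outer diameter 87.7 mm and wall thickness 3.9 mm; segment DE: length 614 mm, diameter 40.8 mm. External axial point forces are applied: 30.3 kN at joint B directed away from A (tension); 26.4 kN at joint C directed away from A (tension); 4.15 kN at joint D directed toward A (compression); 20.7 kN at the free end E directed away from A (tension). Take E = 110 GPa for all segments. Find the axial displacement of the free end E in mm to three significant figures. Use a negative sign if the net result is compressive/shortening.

Internal axial forces (sectioning from the free end, tension +): N_DE = 20.7 kN, N_CD = 16.55 kN, N_BC = 42.95 kN, N_AB = 73.25 kN.
A_AB = 4026 mm².
A_BC = 149.6 mm².
A_CD = 1027 mm².
A_DE = 1307 mm².
δ_AB = 73250·853/(4026·110000) = 0.1411 mm
δ_BC = 42950·727/(149.6·110000) = 1.898 mm
δ_CD = 16550·377/(1027·110000) = 0.05524 mm
δ_DE = 20700·614/(1307·110000) = 0.08838 mm
δ = Σδ_i = 2.183 mm.

2.18 mm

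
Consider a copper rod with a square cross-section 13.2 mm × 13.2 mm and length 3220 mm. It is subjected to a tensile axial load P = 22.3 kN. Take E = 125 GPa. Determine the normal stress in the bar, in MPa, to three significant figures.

128 MPa

A = 174.2 mm².
σ = N/A = 22300/174.2 = 128 MPa.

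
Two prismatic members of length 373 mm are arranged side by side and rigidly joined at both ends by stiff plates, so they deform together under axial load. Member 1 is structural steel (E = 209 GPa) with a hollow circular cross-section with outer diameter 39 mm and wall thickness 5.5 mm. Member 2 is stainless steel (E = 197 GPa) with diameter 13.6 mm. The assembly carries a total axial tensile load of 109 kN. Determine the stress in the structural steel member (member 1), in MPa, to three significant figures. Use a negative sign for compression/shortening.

152 MPa

A_1 = 578.8 mm².
A_2 = 145.3 mm².
Equal strain + equilibrium ⇒ each member carries load in proportion to AE: A₁E₁ = 121000000 N, A₂E₂ = 28620000 N, ΣAE = 149600000 N.
σ₁ = P·E₁/ΣAE = 109000·209000/149600000 = 152.3 MPa.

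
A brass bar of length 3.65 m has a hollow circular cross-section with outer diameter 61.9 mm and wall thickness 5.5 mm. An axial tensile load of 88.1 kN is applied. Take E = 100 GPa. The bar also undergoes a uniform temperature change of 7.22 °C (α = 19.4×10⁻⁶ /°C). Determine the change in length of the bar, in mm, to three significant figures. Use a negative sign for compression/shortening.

A = 974.5 mm².
δ_mech = NL/(AE) = 88100·3650/(974.5·100000) = 3.3 mm.
δ_thermal = αLΔT = 19.4e-6·3650·7.22 = 0.5112 mm.
δ = δ_mech + δ_thermal = 3.811 mm.

3.81 mm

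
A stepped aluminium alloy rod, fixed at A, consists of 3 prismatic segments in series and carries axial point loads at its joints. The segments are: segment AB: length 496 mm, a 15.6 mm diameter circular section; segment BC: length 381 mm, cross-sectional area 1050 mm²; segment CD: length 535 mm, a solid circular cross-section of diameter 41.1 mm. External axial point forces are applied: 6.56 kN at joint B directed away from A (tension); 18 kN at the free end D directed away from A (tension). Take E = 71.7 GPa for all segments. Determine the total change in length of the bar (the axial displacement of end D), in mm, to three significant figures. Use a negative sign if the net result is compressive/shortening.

Internal axial forces (sectioning from the free end, tension +): N_CD = 18 kN, N_BC = 18 kN, N_AB = 24.56 kN.
A_AB = 191.1 mm².
A_CD = 1327 mm².
δ_AB = 24560·496/(191.1·71700) = 0.8889 mm
δ_BC = 18000·381/(1050·71700) = 0.09109 mm
δ_CD = 18000·535/(1327·71700) = 0.1012 mm
δ = Σδ_i = 1.081 mm.

1.08 mm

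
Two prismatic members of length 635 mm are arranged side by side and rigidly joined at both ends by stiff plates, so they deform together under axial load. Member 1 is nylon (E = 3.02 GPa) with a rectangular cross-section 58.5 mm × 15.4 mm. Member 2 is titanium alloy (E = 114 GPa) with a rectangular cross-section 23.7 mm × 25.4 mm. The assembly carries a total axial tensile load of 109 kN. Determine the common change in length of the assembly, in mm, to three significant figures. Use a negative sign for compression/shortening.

0.970 mm

A_1 = 900.9 mm².
A_2 = 602 mm².
Equal strain + equilibrium ⇒ each member carries load in proportion to AE: A₁E₁ = 2721000 N, A₂E₂ = 68630000 N, ΣAE = 71350000 N.
δ = PL/ΣAE = 109000·635/71350000 = 0.9701 mm.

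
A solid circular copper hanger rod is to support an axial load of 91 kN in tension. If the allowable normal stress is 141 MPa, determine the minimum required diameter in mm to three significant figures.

28.7 mm

Required area A ≥ P/σ_allow = 91000/141 = 645.4 mm².
For a solid circular section, d ≥ √(4A/π) = 28.67 mm.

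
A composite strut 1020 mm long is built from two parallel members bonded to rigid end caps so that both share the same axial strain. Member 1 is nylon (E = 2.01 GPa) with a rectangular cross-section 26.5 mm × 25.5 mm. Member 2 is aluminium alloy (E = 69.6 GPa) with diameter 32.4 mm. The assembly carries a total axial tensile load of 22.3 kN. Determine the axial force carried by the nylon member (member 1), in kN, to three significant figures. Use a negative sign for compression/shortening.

0.516 kN

A_1 = 675.8 mm².
A_2 = 824.5 mm².
Equal strain + equilibrium ⇒ each member carries load in proportion to AE: A₁E₁ = 1358000 N, A₂E₂ = 57380000 N, ΣAE = 58740000 N.
F₁ = P·A₁E₁/ΣAE = 22300·1358000/58740000 = 515.6 N.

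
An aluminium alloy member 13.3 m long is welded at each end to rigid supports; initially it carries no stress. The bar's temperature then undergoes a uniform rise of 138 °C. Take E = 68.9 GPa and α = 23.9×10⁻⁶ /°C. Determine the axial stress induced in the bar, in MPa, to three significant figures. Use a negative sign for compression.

-227 MPa

Free thermal expansion αLΔT = 23.9e-6 · 13300 · 138 = 43.87 mm.
The walls impose strain ε = −(43.87)/13300 = -3.2982e-03; σ = Eε = 68900 · -3.2982e-03 = -227.2 MPa.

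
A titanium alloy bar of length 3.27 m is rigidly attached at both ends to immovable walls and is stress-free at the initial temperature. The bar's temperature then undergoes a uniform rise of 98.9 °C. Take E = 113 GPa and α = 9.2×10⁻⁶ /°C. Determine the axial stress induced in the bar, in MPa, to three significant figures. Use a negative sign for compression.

-103 MPa

Free thermal expansion αLΔT = 9.2e-6 · 3270 · 98.9 = 2.975 mm.
The walls impose strain ε = −(2.975)/3270 = -9.0988e-04; σ = Eε = 113000 · -9.0988e-04 = -102.8 MPa.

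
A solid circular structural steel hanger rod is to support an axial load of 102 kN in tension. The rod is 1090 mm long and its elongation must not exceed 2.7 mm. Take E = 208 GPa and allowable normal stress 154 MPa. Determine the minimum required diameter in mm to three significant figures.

Required area A ≥ P/σ_allow = 102000/154 = 662.3 mm².
For a solid circular section, d ≥ √(4A/π) = 29.04 mm.
Elongation limit: A ≥ PL/(Eδ_allow) = 102000·1090/(208000·2.7) = 198 mm² ⇒ d ≥ 15.88 mm.
The stress limit governs.

29.0 mm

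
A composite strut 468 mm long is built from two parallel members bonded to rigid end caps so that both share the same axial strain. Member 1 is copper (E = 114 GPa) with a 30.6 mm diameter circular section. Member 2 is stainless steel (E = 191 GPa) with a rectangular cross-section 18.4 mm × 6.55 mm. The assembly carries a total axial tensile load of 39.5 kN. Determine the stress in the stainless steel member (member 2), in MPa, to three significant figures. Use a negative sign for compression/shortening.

70.6 MPa

A_1 = 735.4 mm².
A_2 = 120.5 mm².
Equal strain + equilibrium ⇒ each member carries load in proportion to AE: A₁E₁ = 83840000 N, A₂E₂ = 23020000 N, ΣAE = 106900000 N.
σ₂ = P·E₂/ΣAE = 39500·191000/106900000 = 70.6 MPa.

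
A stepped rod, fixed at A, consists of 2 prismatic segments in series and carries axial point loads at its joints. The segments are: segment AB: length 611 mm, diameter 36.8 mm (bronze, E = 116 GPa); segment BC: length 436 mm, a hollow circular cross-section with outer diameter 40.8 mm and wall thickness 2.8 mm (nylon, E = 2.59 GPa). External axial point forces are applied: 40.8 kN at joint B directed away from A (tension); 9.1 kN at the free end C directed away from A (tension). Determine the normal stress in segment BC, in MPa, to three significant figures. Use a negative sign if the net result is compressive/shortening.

27.2 MPa

Internal axial forces (sectioning from the free end, tension +): N_BC = 9.1 kN, N_AB = 49.9 kN.
A_BC = 334.3 mm².
σ_BC = N_BC/A_BC = 9100/334.3 = 27.22 MPa.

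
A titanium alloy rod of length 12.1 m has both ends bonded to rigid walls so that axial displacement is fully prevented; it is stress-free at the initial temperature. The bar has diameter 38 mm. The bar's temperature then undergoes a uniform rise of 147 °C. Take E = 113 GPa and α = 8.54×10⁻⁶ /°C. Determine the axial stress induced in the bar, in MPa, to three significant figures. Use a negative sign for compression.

Free thermal expansion αLΔT = 8.54e-6 · 12100 · 147 = 15.19 mm.
The walls impose strain ε = −(15.19)/12100 = -1.2554e-03; σ = Eε = 113000 · -1.2554e-03 = -141.9 MPa.

-142 MPa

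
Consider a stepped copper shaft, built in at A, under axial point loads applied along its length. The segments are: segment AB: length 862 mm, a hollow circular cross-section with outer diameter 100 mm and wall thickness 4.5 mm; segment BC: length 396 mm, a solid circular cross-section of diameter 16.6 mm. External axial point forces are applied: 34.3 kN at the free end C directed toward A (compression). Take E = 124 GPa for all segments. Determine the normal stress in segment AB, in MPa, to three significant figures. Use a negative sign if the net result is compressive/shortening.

-25.4 MPa

Internal axial forces (sectioning from the free end, tension +): N_BC = -34.3 kN, N_AB = -34.3 kN.
A_AB = 1350 mm².
σ_AB = N_AB/A_AB = -34300/1350 = -25.41 MPa.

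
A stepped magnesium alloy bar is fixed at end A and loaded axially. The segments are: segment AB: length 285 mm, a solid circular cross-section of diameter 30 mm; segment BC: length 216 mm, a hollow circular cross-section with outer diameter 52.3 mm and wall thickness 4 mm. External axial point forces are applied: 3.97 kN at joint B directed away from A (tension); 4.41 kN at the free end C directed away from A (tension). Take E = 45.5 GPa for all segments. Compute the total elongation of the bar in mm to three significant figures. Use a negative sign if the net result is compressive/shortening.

Internal axial forces (sectioning from the free end, tension +): N_BC = 4.41 kN, N_AB = 8.38 kN.
A_AB = 706.9 mm².
A_BC = 607 mm².
δ_AB = 8380·285/(706.9·45500) = 0.07426 mm
δ_BC = 4410·216/(607·45500) = 0.03449 mm
δ = Σδ_i = 0.1088 mm.

0.109 mm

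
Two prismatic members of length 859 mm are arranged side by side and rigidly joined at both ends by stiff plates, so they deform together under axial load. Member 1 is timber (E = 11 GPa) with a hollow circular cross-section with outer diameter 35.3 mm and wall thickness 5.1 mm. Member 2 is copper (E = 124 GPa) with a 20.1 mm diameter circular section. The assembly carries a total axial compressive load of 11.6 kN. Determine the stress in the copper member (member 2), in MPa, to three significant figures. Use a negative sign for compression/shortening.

-32.2 MPa

A_1 = 483.9 mm².
A_2 = 317.3 mm².
Equal strain + equilibrium ⇒ each member carries load in proportion to AE: A₁E₁ = 5323000 N, A₂E₂ = 39350000 N, ΣAE = 44670000 N.
σ₂ = P·E₂/ΣAE = -11600·124000/44670000 = -32.2 MPa.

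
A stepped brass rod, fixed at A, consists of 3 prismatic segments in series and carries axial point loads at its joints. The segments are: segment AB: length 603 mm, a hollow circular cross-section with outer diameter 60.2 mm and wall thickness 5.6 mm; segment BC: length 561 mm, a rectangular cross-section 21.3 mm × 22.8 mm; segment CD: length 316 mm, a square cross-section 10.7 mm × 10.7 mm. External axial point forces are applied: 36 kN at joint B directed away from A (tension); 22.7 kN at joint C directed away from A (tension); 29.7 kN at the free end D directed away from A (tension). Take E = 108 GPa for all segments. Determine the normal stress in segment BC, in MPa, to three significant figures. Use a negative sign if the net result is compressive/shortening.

Internal axial forces (sectioning from the free end, tension +): N_CD = 29.7 kN, N_BC = 52.4 kN, N_AB = 88.4 kN.
A_BC = 485.6 mm².
σ_BC = N_BC/A_BC = 52400/485.6 = 107.9 MPa.

108 MPa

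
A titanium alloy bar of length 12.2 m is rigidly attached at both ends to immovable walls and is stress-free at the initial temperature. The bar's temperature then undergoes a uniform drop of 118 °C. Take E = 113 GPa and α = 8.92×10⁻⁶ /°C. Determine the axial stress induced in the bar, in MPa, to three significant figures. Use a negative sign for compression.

Free thermal expansion αLΔT = 8.92e-6 · 12200 · -118 = -12.84 mm.
The walls impose strain ε = −(-12.84)/12200 = 1.0526e-03; σ = Eε = 113000 · 1.0526e-03 = 118.9 MPa.

119 MPa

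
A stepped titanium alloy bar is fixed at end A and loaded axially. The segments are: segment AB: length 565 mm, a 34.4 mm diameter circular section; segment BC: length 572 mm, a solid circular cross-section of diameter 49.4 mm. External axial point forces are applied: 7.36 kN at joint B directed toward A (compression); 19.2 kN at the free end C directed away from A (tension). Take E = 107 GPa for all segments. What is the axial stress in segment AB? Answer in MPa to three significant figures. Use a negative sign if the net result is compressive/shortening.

Internal axial forces (sectioning from the free end, tension +): N_BC = 19.2 kN, N_AB = 11.84 kN.
A_AB = 929.4 mm².
σ_AB = N_AB/A_AB = 11840/929.4 = 12.74 MPa.

12.7 MPa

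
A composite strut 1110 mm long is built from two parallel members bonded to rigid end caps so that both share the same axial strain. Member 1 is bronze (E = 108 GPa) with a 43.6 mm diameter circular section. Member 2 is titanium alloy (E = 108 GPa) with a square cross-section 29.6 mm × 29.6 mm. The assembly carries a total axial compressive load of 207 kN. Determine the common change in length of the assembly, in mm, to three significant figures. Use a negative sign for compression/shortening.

-0.898 mm

A_1 = 1493 mm².
A_2 = 876.2 mm².
Equal strain + equilibrium ⇒ each member carries load in proportion to AE: A₁E₁ = 161200000 N, A₂E₂ = 94630000 N, ΣAE = 255900000 N.
δ = PL/ΣAE = -207000·1110/255900000 = -0.898 mm.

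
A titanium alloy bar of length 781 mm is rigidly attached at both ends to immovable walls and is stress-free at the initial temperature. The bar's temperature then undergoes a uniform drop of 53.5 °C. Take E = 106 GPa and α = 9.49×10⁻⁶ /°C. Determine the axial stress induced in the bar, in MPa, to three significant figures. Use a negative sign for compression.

53.8 MPa

Free thermal expansion αLΔT = 9.49e-6 · 781 · -53.5 = -0.3965 mm.
The walls impose strain ε = −(-0.3965)/781 = 5.0772e-04; σ = Eε = 106000 · 5.0772e-04 = 53.82 MPa.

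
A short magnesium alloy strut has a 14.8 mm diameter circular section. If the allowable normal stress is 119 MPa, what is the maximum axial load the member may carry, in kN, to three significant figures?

20.5 kN

A = 172 mm².
P_max = σ_allow · A = 119 · 172 = 20470 N = 20.47 kN.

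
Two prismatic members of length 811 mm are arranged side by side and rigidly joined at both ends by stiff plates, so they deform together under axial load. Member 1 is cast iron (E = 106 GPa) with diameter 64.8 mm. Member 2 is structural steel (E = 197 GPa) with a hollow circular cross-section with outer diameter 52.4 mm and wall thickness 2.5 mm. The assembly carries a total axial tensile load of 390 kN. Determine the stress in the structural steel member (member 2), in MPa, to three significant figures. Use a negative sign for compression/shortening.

180 MPa

A_1 = 3298 mm².
A_2 = 391.9 mm².
Equal strain + equilibrium ⇒ each member carries load in proportion to AE: A₁E₁ = 349600000 N, A₂E₂ = 77210000 N, ΣAE = 426800000 N.
σ₂ = P·E₂/ΣAE = 390000·197000/426800000 = 180 MPa.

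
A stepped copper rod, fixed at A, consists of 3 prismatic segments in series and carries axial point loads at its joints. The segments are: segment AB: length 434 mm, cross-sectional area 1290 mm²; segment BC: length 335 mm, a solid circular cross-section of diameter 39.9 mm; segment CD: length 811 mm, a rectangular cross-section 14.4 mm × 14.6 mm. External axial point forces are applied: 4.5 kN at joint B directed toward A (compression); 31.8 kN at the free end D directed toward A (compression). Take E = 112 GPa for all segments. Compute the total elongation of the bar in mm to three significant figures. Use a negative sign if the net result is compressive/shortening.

-1.28 mm

Internal axial forces (sectioning from the free end, tension +): N_CD = -31.8 kN, N_BC = -31.8 kN, N_AB = -36.3 kN.
A_BC = 1250 mm².
A_CD = 210.2 mm².
δ_AB = -36300·434/(1290·112000) = -0.109 mm
δ_BC = -31800·335/(1250·112000) = -0.07607 mm
δ_CD = -31800·811/(210.2·112000) = -1.095 mm
δ = Σδ_i = -1.28 mm.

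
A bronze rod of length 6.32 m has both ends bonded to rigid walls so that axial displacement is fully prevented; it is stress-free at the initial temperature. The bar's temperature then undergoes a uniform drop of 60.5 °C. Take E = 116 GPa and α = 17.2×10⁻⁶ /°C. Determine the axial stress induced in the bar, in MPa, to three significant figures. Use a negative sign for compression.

121 MPa

Free thermal expansion αLΔT = 17.2e-6 · 6320 · -60.5 = -6.577 mm.
The walls impose strain ε = −(-6.577)/6320 = 1.0406e-03; σ = Eε = 116000 · 1.0406e-03 = 120.7 MPa.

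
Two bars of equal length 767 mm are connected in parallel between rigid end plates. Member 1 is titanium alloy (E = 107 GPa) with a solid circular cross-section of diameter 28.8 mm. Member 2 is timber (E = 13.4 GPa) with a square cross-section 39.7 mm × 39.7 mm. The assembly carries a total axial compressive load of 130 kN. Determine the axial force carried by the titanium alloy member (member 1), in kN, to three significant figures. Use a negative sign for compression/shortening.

-99.8 kN

A_1 = 651.4 mm².
A_2 = 1576 mm².
Equal strain + equilibrium ⇒ each member carries load in proportion to AE: A₁E₁ = 69700000 N, A₂E₂ = 21120000 N, ΣAE = 90820000 N.
F₁ = P·A₁E₁/ΣAE = -130000·69700000/90820000 = -99770 N.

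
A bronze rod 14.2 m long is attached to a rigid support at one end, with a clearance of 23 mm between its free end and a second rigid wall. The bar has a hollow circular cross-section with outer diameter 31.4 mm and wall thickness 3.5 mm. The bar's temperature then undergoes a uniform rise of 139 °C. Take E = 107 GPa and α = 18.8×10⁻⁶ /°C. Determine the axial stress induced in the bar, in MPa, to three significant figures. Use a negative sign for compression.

Free thermal expansion αLΔT = 18.8e-6 · 14200 · 139 = 37.11 mm.
The walls engage after the gap closes; constrained expansion = 37.11 − 23 = 14.11 mm.
The walls impose strain ε = −(14.11)/14200 = -9.9348e-04; σ = Eε = 107000 · -9.9348e-04 = -106.3 MPa.

-106 MPa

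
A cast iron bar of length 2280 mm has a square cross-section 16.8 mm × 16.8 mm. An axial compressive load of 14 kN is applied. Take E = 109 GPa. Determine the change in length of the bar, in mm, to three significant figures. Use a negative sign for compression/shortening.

-1.04 mm

A = 282.2 mm².
δ_mech = NL/(AE) = -14000·2280/(282.2·109000) = -1.038 mm.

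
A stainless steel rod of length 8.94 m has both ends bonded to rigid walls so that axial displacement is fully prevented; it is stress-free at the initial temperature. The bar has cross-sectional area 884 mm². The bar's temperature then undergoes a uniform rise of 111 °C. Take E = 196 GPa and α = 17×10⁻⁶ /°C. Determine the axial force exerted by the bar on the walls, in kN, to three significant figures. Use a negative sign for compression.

-327 kN

Free thermal expansion αLΔT = 17e-6 · 8940 · 111 = 16.87 mm.
The walls impose strain ε = −(16.87)/8940 = -1.8870e-03; σ = Eε = 196000 · -1.8870e-03 = -369.9 MPa.
Wall reaction R = σ·A = -369.9·884 = -326900 N = -326.9 kN.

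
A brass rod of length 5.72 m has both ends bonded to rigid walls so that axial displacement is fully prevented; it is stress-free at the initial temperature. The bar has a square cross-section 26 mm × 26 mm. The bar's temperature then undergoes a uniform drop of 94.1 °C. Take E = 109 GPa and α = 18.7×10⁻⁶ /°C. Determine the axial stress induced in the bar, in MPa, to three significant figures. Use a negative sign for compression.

192 MPa

Free thermal expansion αLΔT = 18.7e-6 · 5720 · -94.1 = -10.07 mm.
The walls impose strain ε = −(-10.07)/5720 = 1.7597e-03; σ = Eε = 109000 · 1.7597e-03 = 191.8 MPa.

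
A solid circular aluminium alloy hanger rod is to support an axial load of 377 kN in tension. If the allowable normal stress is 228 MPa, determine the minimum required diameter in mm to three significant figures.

Required area A ≥ P/σ_allow = 377000/228 = 1654 mm².
For a solid circular section, d ≥ √(4A/π) = 45.88 mm.

45.9 mm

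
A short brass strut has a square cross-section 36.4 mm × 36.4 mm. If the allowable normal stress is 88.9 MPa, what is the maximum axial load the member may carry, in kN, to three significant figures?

A = 1325 mm².
P_max = σ_allow · A = 88.9 · 1325 = 117800 N = 117.8 kN.

118 kN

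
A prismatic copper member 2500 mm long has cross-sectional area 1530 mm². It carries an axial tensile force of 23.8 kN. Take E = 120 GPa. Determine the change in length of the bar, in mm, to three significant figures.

0.324 mm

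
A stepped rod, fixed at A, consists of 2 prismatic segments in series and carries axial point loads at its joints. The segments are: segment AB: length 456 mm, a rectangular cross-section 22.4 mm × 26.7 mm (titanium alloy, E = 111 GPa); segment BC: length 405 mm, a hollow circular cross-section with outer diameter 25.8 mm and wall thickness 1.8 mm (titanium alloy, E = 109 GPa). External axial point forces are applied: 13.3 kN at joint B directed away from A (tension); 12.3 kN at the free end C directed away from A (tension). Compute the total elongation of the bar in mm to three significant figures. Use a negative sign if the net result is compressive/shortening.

0.513 mm

Internal axial forces (sectioning from the free end, tension +): N_BC = 12.3 kN, N_AB = 25.6 kN.
A_AB = 598.1 mm².
A_BC = 135.7 mm².
δ_AB = 25600·456/(598.1·111000) = 0.1758 mm
δ_BC = 12300·405/(135.7·109000) = 0.3367 mm
δ = Σδ_i = 0.5126 mm.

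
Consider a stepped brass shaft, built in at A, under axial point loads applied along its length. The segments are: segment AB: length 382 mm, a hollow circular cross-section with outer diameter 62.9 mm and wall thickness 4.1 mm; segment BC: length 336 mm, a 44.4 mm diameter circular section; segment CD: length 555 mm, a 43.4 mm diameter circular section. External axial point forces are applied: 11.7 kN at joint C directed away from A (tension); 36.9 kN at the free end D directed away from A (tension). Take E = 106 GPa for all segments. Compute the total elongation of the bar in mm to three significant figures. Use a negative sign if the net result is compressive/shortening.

Internal axial forces (sectioning from the free end, tension +): N_CD = 36.9 kN, N_BC = 48.6 kN, N_AB = 48.6 kN.
A_AB = 757.4 mm².
A_BC = 1548 mm².
A_CD = 1479 mm².
δ_AB = 48600·382/(757.4·106000) = 0.2313 mm
δ_BC = 48600·336/(1548·106000) = 0.0995 mm
δ_CD = 36900·555/(1479·106000) = 0.1306 mm
δ = Σδ_i = 0.4613 mm.

0.461 mm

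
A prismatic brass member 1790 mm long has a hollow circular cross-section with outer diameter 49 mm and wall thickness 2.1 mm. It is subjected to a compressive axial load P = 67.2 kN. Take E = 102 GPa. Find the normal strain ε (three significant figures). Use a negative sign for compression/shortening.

A = 309.4 mm².
σ = N/A = -217.2 MPa; ε = σ/E = -217.2/102000 = -2.129e-03.

-0.00213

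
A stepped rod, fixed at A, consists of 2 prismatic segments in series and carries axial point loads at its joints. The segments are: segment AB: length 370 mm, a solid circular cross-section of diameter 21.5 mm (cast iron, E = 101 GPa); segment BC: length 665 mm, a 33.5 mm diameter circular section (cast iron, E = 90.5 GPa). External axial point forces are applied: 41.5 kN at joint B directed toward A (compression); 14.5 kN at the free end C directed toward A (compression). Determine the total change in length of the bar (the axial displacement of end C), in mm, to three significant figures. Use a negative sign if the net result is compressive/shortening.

-0.686 mm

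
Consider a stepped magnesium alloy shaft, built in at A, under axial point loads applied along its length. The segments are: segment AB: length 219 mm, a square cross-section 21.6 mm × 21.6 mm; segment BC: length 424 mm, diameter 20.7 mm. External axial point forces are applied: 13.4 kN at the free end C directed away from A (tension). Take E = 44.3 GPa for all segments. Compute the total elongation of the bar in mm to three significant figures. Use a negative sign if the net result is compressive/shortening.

0.523 mm

Internal axial forces (sectioning from the free end, tension +): N_BC = 13.4 kN, N_AB = 13.4 kN.
A_AB = 466.6 mm².
A_BC = 336.5 mm².
δ_AB = 13400·219/(466.6·44300) = 0.142 mm
δ_BC = 13400·424/(336.5·44300) = 0.3811 mm
δ = Σδ_i = 0.5231 mm.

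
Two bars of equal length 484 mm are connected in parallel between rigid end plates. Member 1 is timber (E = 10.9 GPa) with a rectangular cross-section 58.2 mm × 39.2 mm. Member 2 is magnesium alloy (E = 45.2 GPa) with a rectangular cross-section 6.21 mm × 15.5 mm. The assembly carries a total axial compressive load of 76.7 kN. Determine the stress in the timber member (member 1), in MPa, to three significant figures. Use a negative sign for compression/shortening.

A_1 = 2281 mm².
A_2 = 96.25 mm².
Equal strain + equilibrium ⇒ each member carries load in proportion to AE: A₁E₁ = 24870000 N, A₂E₂ = 4351000 N, ΣAE = 29220000 N.
σ₁ = P·E₁/ΣAE = -76700·10900/29220000 = -28.61 MPa.

-28.6 MPa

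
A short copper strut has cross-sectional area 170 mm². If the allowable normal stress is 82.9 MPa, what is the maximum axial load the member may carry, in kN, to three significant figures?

P_max = σ_allow · A = 82.9 · 170 = 14090 N = 14.09 kN.

14.1 kN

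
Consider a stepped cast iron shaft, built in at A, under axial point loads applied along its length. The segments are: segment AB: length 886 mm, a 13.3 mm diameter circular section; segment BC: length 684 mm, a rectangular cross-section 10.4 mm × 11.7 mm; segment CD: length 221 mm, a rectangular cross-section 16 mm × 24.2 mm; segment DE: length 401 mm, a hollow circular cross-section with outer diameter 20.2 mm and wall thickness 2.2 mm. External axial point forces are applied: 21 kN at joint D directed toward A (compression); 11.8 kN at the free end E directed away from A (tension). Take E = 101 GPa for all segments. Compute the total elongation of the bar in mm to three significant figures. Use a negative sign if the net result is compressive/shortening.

-0.768 mm

Internal axial forces (sectioning from the free end, tension +): N_DE = 11.8 kN, N_CD = -9.2 kN, N_BC = -9.2 kN, N_AB = -9.2 kN.
A_AB = 138.9 mm².
A_BC = 121.7 mm².
A_CD = 387.2 mm².
A_DE = 124.4 mm².
δ_AB = -9200·886/(138.9·101000) = -0.5809 mm
δ_BC = -9200·684/(121.7·101000) = -0.512 mm
δ_CD = -9200·221/(387.2·101000) = -0.05199 mm
δ_DE = 11800·401/(124.4·101000) = 0.3766 mm
δ = Σδ_i = -0.7684 mm.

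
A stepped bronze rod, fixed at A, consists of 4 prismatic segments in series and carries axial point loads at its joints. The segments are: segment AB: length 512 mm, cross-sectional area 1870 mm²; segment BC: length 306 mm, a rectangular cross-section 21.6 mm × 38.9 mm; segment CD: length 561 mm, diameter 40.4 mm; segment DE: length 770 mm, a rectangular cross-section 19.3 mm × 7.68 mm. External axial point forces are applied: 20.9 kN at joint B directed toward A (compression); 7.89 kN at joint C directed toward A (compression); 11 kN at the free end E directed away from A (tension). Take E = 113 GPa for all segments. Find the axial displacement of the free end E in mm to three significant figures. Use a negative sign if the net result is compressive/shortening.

Internal axial forces (sectioning from the free end, tension +): N_DE = 11 kN, N_CD = 11 kN, N_BC = 3.11 kN, N_AB = -17.79 kN.
A_BC = 840.2 mm².
A_CD = 1282 mm².
A_DE = 148.2 mm².
δ_AB = -17790·512/(1870·113000) = -0.0431 mm
δ_BC = 3110·306/(840.2·113000) = 0.01002 mm
δ_CD = 11000·561/(1282·113000) = 0.0426 mm
δ_DE = 11000·770/(148.2·113000) = 0.5057 mm
δ = Σδ_i = 0.5152 mm.

0.515 mm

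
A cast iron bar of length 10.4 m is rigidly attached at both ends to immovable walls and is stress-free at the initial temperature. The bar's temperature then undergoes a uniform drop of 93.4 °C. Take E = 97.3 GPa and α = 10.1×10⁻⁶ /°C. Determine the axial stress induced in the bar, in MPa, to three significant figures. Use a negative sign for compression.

91.8 MPa

Free thermal expansion αLΔT = 10.1e-6 · 10400 · -93.4 = -9.811 mm.
The walls impose strain ε = −(-9.811)/10400 = 9.4334e-04; σ = Eε = 97300 · 9.4334e-04 = 91.79 MPa.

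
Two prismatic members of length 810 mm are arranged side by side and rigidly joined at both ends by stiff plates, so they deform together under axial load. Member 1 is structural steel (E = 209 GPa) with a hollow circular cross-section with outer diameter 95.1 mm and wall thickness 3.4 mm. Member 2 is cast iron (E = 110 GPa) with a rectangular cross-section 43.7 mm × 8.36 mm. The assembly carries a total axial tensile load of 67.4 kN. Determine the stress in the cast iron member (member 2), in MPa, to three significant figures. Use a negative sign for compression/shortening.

30.3 MPa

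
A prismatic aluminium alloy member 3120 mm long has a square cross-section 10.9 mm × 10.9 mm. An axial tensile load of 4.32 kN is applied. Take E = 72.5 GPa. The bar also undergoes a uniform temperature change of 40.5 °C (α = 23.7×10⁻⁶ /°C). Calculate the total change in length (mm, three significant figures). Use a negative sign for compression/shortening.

A = 118.8 mm².
δ_mech = NL/(AE) = 4320·3120/(118.8·72500) = 1.565 mm.
δ_thermal = αLΔT = 23.7e-6·3120·40.5 = 2.995 mm.
δ = δ_mech + δ_thermal = 4.559 mm.

4.56 mm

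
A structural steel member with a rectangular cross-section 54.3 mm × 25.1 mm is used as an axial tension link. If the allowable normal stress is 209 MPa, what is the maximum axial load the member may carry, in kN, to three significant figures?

285 kN

A = 1363 mm².
P_max = σ_allow · A = 209 · 1363 = 284900 N = 284.9 kN.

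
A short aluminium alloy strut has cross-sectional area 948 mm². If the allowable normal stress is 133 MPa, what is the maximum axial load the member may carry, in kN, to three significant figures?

P_max = σ_allow · A = 133 · 948 = 126100 N = 126.1 kN.

126 kN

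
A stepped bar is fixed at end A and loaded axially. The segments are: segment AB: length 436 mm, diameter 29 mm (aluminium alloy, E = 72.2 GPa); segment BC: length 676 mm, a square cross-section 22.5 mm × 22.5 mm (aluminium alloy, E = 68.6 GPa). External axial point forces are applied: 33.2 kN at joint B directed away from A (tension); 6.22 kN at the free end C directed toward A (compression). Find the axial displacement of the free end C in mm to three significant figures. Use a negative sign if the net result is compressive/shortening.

0.126 mm

Internal axial forces (sectioning from the free end, tension +): N_BC = -6.22 kN, N_AB = 26.98 kN.
A_AB = 660.5 mm².
A_BC = 506.2 mm².
δ_AB = 26980·436/(660.5·72200) = 0.2467 mm
δ_BC = -6220·676/(506.2·68600) = -0.1211 mm
δ = Σδ_i = 0.1256 mm.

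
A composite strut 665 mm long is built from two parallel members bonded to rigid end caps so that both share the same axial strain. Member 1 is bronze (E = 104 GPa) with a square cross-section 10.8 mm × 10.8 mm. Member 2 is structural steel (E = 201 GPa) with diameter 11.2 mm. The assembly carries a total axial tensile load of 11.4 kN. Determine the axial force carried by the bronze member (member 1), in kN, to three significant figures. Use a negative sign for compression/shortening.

A_1 = 116.6 mm².
A_2 = 98.52 mm².
Equal strain + equilibrium ⇒ each member carries load in proportion to AE: A₁E₁ = 12130000 N, A₂E₂ = 19800000 N, ΣAE = 31930000 N.
F₁ = P·A₁E₁/ΣAE = 11400·12130000/31930000 = 4331 N.

4.33 kN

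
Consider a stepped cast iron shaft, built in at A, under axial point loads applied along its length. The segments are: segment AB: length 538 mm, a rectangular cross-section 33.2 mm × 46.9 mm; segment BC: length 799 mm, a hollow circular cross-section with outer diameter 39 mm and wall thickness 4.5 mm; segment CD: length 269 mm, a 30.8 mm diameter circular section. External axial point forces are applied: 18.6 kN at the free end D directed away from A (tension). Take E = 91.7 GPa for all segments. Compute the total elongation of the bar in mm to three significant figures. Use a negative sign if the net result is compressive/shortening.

0.476 mm

Internal axial forces (sectioning from the free end, tension +): N_CD = 18.6 kN, N_BC = 18.6 kN, N_AB = 18.6 kN.
A_AB = 1557 mm².
A_BC = 487.7 mm².
A_CD = 745.1 mm².
δ_AB = 18600·538/(1557·91700) = 0.07008 mm
δ_BC = 18600·799/(487.7·91700) = 0.3323 mm
δ_CD = 18600·269/(745.1·91700) = 0.07323 mm
δ = Σδ_i = 0.4756 mm.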